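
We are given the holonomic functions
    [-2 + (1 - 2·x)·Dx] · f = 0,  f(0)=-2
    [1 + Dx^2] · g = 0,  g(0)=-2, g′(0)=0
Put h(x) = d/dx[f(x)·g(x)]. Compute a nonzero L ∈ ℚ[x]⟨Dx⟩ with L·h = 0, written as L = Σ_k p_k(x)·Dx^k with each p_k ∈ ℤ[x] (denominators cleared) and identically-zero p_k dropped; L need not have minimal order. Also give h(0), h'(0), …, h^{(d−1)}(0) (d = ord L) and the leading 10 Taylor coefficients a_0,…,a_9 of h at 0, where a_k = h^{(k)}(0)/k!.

L = (-7 - 4·x + 4·x^2) + (-4 + 8·x)·Dx + (1 - 4·x + 4·x^2)·Dx^2  (order 2).
h: a_k = 8, 28, 84, 674/3, 1685/3, 40439/30, 283073/90, 9058337/1260, 9058337/560, 3261001319/90720, …
ICs: h(0) = 8, h′(0) = 28.

f: a_k = -2, -4, -8, -16, -32, -64, -128, -256, -512, -1024, …
g: a_k = -2, 0, 1, 0, -1/12, 0, 1/360, 0, -1/20160, 0, …
Product ⇒ symmetric product L₀, ord ≤ 2.
Differentiate: ansatz ord ≤ ord L₀ ⇒ L.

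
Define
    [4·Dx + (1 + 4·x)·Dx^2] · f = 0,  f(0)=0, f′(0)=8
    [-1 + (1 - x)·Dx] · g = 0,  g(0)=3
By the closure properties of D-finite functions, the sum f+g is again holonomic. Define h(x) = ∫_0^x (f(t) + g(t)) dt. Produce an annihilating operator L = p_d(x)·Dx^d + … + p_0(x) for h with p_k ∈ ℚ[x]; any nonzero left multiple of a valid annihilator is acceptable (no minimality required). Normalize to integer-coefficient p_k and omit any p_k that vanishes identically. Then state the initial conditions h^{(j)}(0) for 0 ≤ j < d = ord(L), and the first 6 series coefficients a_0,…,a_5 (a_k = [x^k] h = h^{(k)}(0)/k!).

f: a_k = 0, 8, -16, 128/3, -128, 2048/5, …
g: a_k = 3, 3, 3, 3, 3, 3, …
L₀ := lclm(L_f,L_g); ord L₀ ≤ 2+1.
Integrate: L := L₀·Dx.
L = (-44 - 16·x)·Dx^2 + (13 - 56·x - 32·x^2)·Dx^3 + (3 + 11·x - 6·x^2 - 8·x^3)·Dx^4  (order 4).
h: a_k = 0, 3, 11/2, -13/3, 137/12, -25, …
ICs: h(0) = 0, h′(0) = 3, h′′(0) = 11, h′′′(0) = -26.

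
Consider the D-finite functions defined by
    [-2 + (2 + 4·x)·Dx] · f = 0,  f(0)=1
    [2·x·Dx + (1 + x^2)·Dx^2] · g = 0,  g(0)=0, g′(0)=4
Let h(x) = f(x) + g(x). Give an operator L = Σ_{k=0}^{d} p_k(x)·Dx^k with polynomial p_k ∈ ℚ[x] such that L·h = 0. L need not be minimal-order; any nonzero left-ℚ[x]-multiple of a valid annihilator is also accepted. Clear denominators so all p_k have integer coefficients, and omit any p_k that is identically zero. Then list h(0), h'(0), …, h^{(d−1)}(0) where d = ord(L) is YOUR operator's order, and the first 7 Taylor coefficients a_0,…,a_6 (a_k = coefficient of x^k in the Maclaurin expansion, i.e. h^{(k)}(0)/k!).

f: a_k = 1, 1, -1/2, 1/2, -5/8, 7/8, -21/16, …
g: a_k = 0, 4, 0, -4/3, 0, 4/5, 0, …
L₀ := lclm(L_f,L_g); ord L₀ ≤ 1+2.
L = (-2 - 10·x + 6·x^2 + 6·x^3)·Dx + (-5 - 8·x - 8·x^2 + 24·x^3 + 21·x^4)·Dx^2 + (-1 + 6·x^2 + 6·x^3 + 7·x^4 + 6·x^5)·Dx^3  (order 3).
h: a_k = 1, 5, -1/2, -5/6, -5/8, 67/40, -21/16, …
ICs: h(0) = 1, h′(0) = 5, h′′(0) = -1.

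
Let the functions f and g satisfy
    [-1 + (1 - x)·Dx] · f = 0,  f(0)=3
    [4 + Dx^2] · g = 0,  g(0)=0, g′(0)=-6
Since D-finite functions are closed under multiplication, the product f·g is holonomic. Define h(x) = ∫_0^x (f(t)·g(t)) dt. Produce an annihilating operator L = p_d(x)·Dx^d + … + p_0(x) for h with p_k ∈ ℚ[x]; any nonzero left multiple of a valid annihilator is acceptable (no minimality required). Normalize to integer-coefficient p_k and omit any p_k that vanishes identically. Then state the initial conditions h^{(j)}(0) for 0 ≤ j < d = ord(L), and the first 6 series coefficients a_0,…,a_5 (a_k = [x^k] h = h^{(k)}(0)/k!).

f: a_k = 3, 3, 3, 3, 3, 3, …
g: a_k = 0, -6, 0, 4, 0, -4/5, …
Sym-product of L_f,L_g gives L₀ (≤ ord 2).
h=∫₀ˣh₀: take L = L₀·Dx.
L = (-4 + 4·x)·Dx + 2·Dx^2 + (-1 + x)·Dx^3  (order 3).
h: a_k = 0, 0, -9, -6, -3/2, -6/5, …
ICs: h(0) = 0, h′(0) = 0, h′′(0) = -18.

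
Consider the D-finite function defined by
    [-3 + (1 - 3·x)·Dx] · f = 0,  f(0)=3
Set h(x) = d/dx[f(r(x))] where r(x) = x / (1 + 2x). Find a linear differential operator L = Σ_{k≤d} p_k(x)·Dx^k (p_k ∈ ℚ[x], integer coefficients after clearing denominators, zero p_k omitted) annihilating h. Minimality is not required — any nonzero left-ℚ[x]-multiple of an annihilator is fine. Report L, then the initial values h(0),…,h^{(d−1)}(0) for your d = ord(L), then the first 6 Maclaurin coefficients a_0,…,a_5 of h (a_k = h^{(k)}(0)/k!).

L = 4 + (-2 + 2·x)·Dx  (order 1).
h: a_k = 9, 18, 27, 36, 45, 54, …
ICs: h(0) = 9.

f: a_k = 3, 9, 27, 81, 243, 729, …
h₀=f(r): pull back L_f along r ⇒ L₀.
h₀' ⇒ L via d/dx closure of L₀.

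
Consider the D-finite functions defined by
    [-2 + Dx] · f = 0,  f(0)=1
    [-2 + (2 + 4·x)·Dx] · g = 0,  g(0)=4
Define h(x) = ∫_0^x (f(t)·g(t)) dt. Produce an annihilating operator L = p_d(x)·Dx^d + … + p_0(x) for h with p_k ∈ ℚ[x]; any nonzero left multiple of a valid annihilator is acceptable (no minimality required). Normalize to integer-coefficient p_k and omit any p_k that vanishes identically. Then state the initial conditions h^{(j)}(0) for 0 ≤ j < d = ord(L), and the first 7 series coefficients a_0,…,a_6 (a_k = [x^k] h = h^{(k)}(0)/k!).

f: a_k = 1, 2, 2, 4/3, 2/3, 4/15, 4/45, …
g: a_k = 4, 4, -2, 2, -5/2, 7/2, -21/4, …
L₀ := L_f ⊗_s L_g (sym. prod.), ord ≤ 1.
Integrate: L := L₀·Dx.
L = (-3 - 4·x)·Dx + (1 + 2·x)·Dx^2  (order 2).
h: a_k = 0, 4, 6, 14/3, 17/6, 11/10, 107/180, …
ICs: h(0) = 0, h′(0) = 4.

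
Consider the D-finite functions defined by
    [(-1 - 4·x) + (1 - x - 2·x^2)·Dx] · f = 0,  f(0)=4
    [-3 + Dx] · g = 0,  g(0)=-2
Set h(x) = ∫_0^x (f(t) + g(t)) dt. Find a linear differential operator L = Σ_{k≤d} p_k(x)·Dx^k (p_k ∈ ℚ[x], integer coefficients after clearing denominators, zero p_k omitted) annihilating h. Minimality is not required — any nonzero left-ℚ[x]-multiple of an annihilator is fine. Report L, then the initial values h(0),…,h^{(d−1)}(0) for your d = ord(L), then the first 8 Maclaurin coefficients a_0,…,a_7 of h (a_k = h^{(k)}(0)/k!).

f: a_k = 4, 4, 12, 20, 44, 84, 172, 340, …
g: a_k = -2, -6, -9, -9, -27/4, -81/20, -81/40, -243/280, …
h₀=f+g: left-lcm gives L₀, ord ≤ 2.
Integrate: L := L₀·Dx.
L = (-9 - 9·x - 126·x^2 - 72·x^3)·Dx + (-3 + 30·x + 51·x^2 - 36·x^3 - 36·x^4)·Dx^2 + (2 - 9·x - 3·x^2 + 20·x^3 + 12·x^4)·Dx^3  (order 3).
h: a_k = 0, 2, -1, 1, 11/4, 149/20, 533/40, 6799/280, …
ICs: h(0) = 0, h′(0) = 2, h′′(0) = -2.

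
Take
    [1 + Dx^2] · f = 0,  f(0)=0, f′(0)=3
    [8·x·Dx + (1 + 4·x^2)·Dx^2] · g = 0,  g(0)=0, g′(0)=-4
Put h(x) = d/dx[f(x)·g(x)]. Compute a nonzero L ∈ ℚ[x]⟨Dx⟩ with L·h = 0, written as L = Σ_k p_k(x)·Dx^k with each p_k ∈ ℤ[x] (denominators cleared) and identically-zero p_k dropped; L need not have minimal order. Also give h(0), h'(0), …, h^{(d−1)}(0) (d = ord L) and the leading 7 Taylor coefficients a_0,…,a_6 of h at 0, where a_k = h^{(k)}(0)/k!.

L = (3893 + 34584·x^2 + 286832·x^4 + 57600·x^6 + 768·x^8 - 10240·x^10 + 4096·x^12) + (2192·x + 44864·x^3 + 156160·x^5 + 51200·x^7 + 20480·x^9 + 16384·x^11)·Dx + (3978 + 36208·x^2 + 296160·x^4 + 76288·x^6 + 9728·x^8 - 4096·x^10 + 8192·x^12)·Dx^2 + (2192·x + 44864·x^3 + 156160·x^5 + 51200·x^7 + 20480·x^9 + 16384·x^11)·Dx^3 + (85 + 1624·x^2 + 9328·x^4 + 18688·x^6 + 8960·x^8 + 6144·x^10 + 4096·x^12)·Dx^4  (order 4).
h: a_k = 0, -24, 0, 72, 0, -247, 0, …
ICs: h(0) = 0, h′(0) = -24, h′′(0) = 0, h′′′(0) = 432.

f: a_k = 0, 3, 0, -1/2, 0, 1/40, 0, …
g: a_k = 0, -4, 0, 16/3, 0, -64/5, 0, …
Sym-product of L_f,L_g gives L₀ (≤ ord 4).
h₀' ⇒ L via d/dx closure of L₀.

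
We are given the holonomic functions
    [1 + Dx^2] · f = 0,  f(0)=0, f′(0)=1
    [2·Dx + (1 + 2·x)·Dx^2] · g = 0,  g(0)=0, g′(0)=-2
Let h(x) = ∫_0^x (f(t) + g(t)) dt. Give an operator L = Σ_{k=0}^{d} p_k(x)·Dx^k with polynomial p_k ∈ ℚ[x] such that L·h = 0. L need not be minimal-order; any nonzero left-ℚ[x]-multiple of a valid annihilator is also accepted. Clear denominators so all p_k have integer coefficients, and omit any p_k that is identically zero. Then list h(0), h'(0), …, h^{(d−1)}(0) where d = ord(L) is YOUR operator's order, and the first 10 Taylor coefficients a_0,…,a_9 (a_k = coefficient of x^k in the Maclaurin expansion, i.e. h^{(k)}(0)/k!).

f: a_k = 0, 1, 0, -1/6, 0, 1/120, 0, -1/5040, 0, 1/362880, …
g: a_k = 0, -2, 2, -8/3, 4, -32/5, 32/3, -128/7, 32, -512/9, …
Weyl lclm of L_f,L_g ⇒ L₀ (ord ≤ 4).
h=∫h₀ ⇒ L = L₀·Dx.
L = (50 + 8·x + 8·x^2)·Dx^2 + (9 + 22·x + 12·x^2 + 8·x^3)·Dx^3 + (50 + 8·x + 8·x^2)·Dx^4 + (9 + 22·x + 12·x^2 + 8·x^3)·Dx^5  (order 5).
h: a_k = 0, 0, -1/2, 2/3, -17/24, 4/5, -767/720, 32/21, -92161/40320, 32/9, …
ICs: h(0) = 0, h′(0) = 0, h′′(0) = -1, h′′′(0) = 4, h′′′′(0) = -17.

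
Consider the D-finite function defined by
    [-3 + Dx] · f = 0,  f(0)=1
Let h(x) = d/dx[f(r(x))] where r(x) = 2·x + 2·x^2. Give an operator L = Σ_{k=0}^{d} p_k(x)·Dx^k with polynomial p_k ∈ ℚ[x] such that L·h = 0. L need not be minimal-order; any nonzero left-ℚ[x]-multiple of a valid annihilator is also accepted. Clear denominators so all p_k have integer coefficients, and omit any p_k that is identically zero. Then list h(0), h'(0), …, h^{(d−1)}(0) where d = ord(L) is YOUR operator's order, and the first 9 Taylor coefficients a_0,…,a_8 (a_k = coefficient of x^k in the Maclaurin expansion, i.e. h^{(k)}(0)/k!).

L = (8 + 24·x + 24·x^2) + (-1 - 2·x)·Dx  (order 1).
h: a_k = 6, 48, 216, 720, 1944, 22464/5, 45792/5, 589248/35, 198288/7, …
ICs: h(0) = 6.

f: a_k = 1, 3, 9/2, 9/2, 27/8, 81/40, 81/80, 243/560, 729/4480, …
Substitute x→r, Dx→(1/r')Dx; clear ⇒ L₀.
h₀' ⇒ L via d/dx closure of L₀.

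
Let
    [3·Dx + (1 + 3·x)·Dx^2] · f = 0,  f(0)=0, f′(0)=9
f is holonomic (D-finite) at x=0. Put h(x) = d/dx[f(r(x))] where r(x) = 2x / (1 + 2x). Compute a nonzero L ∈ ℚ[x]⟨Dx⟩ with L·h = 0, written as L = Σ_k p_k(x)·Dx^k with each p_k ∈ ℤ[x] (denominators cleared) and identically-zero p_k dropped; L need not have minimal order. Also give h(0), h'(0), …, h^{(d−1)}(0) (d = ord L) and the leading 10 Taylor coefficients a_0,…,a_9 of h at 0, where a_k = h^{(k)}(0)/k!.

L = (10 + 32·x) + (1 + 10·x + 16·x^2)·Dx  (order 1).
h: a_k = 18, -180, 1512, -12240, 98208, -786240, 6291072, -50330880, 402651648, -3221222400, …
ICs: h(0) = 18.

f: a_k = 0, 9, -27/2, 27, -243/4, 729/5, -729/2, 6561/7, -19683/8, 6561, …
L₀ from L_f via x↦r, Dx↦r'^{-1}Dx.
Differentiate: ansatz ord ≤ ord L₀ ⇒ L.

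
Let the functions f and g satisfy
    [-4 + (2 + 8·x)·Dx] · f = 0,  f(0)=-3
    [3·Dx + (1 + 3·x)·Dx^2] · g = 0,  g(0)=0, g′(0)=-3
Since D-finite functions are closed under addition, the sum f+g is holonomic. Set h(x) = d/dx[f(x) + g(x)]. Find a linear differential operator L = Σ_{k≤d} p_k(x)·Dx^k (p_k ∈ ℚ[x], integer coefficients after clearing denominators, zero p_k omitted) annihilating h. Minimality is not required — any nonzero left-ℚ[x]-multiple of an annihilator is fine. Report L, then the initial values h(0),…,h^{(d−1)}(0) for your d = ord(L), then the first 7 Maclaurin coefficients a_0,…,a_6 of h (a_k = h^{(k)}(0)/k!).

f: a_k = -3, -6, 6, -12, 30, -84, 252, …
g: a_k = 0, -3, 9/2, -9, 81/4, -243/5, 243/2, …
h₀=f+g: left-lcm gives L₀, ord ≤ 3.
Derive L from L₀ (diff closure).
L = 36·x + (6 + 72·x + 180·x^2)·Dx + (1 + 13·x + 54·x^2 + 72·x^3)·Dx^2  (order 2).
h: a_k = -9, 21, -63, 201, -663, 2241, -7731, …
ICs: h(0) = -9, h′(0) = 21.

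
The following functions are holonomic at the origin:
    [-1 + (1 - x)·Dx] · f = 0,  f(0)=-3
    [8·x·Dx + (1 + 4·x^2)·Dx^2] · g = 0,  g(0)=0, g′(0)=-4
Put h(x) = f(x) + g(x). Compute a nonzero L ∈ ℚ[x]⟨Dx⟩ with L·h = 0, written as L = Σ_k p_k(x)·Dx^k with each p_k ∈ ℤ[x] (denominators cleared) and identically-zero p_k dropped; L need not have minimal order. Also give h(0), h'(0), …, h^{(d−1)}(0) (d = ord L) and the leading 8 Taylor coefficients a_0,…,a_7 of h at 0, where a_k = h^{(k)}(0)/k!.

L = (-8 + 32·x + 96·x^2)·Dx + (7 - 8·x - 20·x^2 + 96·x^3)·Dx^2 + (-1 - 3·x - 12·x^3 + 16·x^4)·Dx^3  (order 3).
h: a_k = -3, -7, -3, 7/3, -3, -79/5, -3, 235/7, …
ICs: h(0) = -3, h′(0) = -7, h′′(0) = -6.

f: a_k = -3, -3, -3, -3, -3, -3, -3, -3, …
g: a_k = 0, -4, 0, 16/3, 0, -64/5, 0, 256/7, …
Sum ⇒ L₀ = lclm(L_f,L_g) in ℚ(x)⟨Dx⟩.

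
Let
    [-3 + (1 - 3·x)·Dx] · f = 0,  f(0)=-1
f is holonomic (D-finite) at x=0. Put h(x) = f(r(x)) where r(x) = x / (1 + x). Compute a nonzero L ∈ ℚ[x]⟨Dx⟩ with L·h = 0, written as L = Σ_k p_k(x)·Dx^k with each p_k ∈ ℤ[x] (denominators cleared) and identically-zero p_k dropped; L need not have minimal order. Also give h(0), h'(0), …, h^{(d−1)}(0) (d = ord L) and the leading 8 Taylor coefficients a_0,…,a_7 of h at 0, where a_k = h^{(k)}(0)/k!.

f: a_k = -1, -3, -9, -27, -81, -243, -729, -2187, …
L₀ from L_f via x↦r, Dx↦r'^{-1}Dx.
L = 3 + (-1 + x + 2·x^2)·Dx  (order 1).
h: a_k = -1, -3, -6, -12, -24, -48, -96, -192, …
ICs: h(0) = -1.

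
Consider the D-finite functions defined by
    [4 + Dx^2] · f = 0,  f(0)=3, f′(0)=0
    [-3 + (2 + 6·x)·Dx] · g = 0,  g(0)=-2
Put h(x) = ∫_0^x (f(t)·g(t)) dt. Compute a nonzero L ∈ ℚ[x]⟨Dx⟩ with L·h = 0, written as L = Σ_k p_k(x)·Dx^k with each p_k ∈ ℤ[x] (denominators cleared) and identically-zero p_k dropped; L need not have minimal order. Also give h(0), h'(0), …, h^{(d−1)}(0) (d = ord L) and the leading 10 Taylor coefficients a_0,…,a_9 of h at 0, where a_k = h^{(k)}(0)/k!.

L = (43 + 96·x + 144·x^2)·Dx + (-12 - 36·x)·Dx^2 + (4 + 24·x + 36·x^2)·Dx^3  (order 3).
h: a_k = 0, -6, -9/2, 25/4, 63/32, 19/64, -1093/256, 435961/53760, -704789/40960, 598666367/15482880, …
ICs: h(0) = 0, h′(0) = -6, h′′(0) = -9.

f: a_k = 3, 0, -6, 0, 2, 0, -4/15, 0, 2/105, 0, …
g: a_k = -2, -3, 9/4, -27/8, 405/64, -1701/128, 15309/512, -72171/1024, 2814669/16384, -14073345/32768, …
Product ⇒ symmetric product L₀, ord ≤ 2.
Integrate: L := L₀·Dx.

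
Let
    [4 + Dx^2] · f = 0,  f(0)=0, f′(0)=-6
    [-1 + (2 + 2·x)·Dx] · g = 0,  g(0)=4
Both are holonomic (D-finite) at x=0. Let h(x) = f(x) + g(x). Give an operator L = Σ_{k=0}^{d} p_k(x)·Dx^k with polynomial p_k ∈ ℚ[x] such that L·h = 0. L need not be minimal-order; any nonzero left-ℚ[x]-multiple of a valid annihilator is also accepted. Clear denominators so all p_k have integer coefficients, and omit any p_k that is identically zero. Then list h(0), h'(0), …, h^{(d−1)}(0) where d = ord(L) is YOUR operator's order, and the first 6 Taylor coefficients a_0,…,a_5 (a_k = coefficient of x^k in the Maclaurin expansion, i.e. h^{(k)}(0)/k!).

f: a_k = 0, -6, 0, 4, 0, -4/5, …
g: a_k = 4, 2, -1/2, 1/4, -5/32, 7/64, …
f+g: L₀ = lclm(L_f,L_g), ord ≤ 2+1.
L = (-76 - 128·x - 64·x^2) + (120 + 376·x + 384·x^2 + 128·x^3)·Dx + (-19 - 32·x - 16·x^2)·Dx^2 + (30 + 94·x + 96·x^2 + 32·x^3)·Dx^3  (order 3).
h: a_k = 4, -4, -1/2, 17/4, -5/32, -221/320, …
ICs: h(0) = 4, h′(0) = -4, h′′(0) = -1.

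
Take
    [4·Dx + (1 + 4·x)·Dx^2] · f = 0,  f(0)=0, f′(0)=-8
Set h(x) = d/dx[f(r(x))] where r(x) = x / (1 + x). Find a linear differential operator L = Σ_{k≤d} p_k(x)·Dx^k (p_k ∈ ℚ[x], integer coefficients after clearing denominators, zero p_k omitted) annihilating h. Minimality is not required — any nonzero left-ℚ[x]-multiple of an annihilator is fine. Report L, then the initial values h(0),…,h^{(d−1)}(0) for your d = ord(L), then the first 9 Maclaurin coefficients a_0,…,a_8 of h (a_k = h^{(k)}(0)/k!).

L = (6 + 10·x) + (1 + 6·x + 5·x^2)·Dx  (order 1).
h: a_k = -8, 48, -248, 1248, -6248, 31248, -156248, 781248, -3906248, …
ICs: h(0) = -8.

f: a_k = 0, -8, 16, -128/3, 128, -2048/5, 4096/3, -32768/7, 16384, …
L₀ from L_f via x↦r, Dx↦r'^{-1}Dx.
Differentiate: ansatz ord ≤ ord L₀ ⇒ L.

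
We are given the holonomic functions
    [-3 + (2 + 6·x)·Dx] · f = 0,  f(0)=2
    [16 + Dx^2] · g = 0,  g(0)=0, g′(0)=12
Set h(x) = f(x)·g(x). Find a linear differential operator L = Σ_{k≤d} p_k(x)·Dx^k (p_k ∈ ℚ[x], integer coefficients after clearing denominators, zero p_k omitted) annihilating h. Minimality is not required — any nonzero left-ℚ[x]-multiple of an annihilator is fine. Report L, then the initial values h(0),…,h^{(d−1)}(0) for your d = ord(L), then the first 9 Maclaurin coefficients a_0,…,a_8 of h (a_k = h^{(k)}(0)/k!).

L = (91 + 384·x + 576·x^2) + (-12 - 36·x)·Dx + (4 + 24·x + 36·x^2)·Dx^2  (order 2).
h: a_k = 0, 24, 36, -91, -111/2, 3781/80, 20523/160, -3137023/13440, 855943/1792, …
ICs: h(0) = 0, h′(0) = 24.

f: a_k = 2, 3, -9/4, 27/8, -405/64, 1701/128, -15309/512, 72171/1024, -2814669/16384, …
g: a_k = 0, 12, 0, -32, 0, 128/5, 0, -1024/105, 0, …
L₀ := L_f ⊗_s L_g (sym. prod.), ord ≤ 2.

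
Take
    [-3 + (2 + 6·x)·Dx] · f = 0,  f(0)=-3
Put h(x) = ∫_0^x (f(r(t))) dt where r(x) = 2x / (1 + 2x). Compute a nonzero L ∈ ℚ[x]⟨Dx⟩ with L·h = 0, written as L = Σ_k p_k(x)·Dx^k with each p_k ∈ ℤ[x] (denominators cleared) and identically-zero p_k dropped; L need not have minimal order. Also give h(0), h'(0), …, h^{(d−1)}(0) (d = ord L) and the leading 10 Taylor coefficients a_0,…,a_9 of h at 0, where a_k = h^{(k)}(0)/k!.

f: a_k = -3, -9/2, 27/8, -81/16, 1215/128, -5103/256, 45927/1024, -216513/2048, 8444007/32768, -42220035/65536, …
Substitute x→r, Dx→(1/r')Dx; clear ⇒ L₀.
h=∫h₀ ⇒ L = L₀·Dx.
L = -3·Dx + (1 + 10·x + 16·x^2)·Dx^2  (order 2).
h: a_k = 0, -3, -9/2, 21/2, -261/8, 5031/40, -9069/16, 318915/112, -1975005/128, 11301055/128, …
ICs: h(0) = 0, h′(0) = -3.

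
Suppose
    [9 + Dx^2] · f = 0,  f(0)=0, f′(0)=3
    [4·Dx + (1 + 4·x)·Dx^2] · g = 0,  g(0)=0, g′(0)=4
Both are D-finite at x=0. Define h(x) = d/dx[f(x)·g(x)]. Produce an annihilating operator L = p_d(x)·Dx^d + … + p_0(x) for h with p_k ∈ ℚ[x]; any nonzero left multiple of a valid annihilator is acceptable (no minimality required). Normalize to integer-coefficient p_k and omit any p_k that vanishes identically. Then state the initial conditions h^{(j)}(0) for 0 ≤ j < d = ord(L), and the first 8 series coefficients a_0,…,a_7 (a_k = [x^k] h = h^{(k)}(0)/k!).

L = (-153603 - 635688·x - 3184272·x^2 - 4292352·x^3 + 12503808·x^4 + 40310784·x^5 + 26873856·x^6) + (-47736 - 304992·x - 311040·x^2 + 2073600·x^3 + 7464960·x^4 + 5971968·x^5)·Dx + (-19110 - 88272·x - 352800·x^2 + 41472·x^3 + 3773952·x^4 + 8957952·x^5 + 5971968·x^6)·Dx^2 + (-5304 - 33888·x - 34560·x^2 + 230400·x^3 + 829440·x^4 + 663552·x^5)·Dx^3 + (-227 - 1960·x + 112·x^2 + 57600·x^3 + 264960·x^4 + 497664·x^5 + 331776·x^6)·Dx^4  (order 4).
h: a_k = 0, 24, -72, 184, -780, 3159, -62167/5, 1719642/35, …
ICs: h(0) = 0, h′(0) = 24, h′′(0) = -144, h′′′(0) = 1104.

f: a_k = 0, 3, 0, -9/2, 0, 81/40, 0, -243/560, …
g: a_k = 0, 4, -8, 64/3, -64, 1024/5, -2048/3, 16384/7, …
f·g: L₀ = L_f ⊗_s L_g, ord ≤ 2·2.
h₀' ⇒ L via d/dx closure of L₀.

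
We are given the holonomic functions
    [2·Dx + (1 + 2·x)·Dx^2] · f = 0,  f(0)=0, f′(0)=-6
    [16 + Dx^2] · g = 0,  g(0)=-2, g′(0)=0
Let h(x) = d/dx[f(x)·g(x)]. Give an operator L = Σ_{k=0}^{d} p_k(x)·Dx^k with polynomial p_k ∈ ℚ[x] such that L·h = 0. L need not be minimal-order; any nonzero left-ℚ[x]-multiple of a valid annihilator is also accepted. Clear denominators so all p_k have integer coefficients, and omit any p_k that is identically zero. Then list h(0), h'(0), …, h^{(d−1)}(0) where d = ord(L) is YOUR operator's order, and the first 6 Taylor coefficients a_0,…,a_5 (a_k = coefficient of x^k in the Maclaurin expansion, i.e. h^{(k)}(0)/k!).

f: a_k = 0, -6, 6, -8, 12, -96/5, …
g: a_k = -2, 0, 16, 0, -64/3, 0, …
f·g: L₀ = L_f ⊗_s L_g, ord ≤ 2·2.
Derive L from L₀ (diff closure).
L = (-896 + 28672·x + 282624·x^2 + 1032192·x^3 + 1826816·x^4 + 1572864·x^5 + 524288·x^6) + (576 + 12416·x + 66560·x^2 + 153600·x^3 + 163840·x^4 + 65536·x^5)·Dx + (280 + 6592·x + 44480·x^2 + 141312·x^3 + 234496·x^4 + 196608·x^5 + 65536·x^6)·Dx^2 + (36 + 776·x + 4160·x^2 + 9600·x^3 + 10240·x^4 + 4096·x^5)·Dx^3 + (21 + 300·x + 1676·x^2 + 4800·x^3 + 7520·x^4 + 6144·x^5 + 2048·x^6)·Dx^4  (order 4).
h: a_k = 12, -24, -240, 288, 192, 0, …
ICs: h(0) = 12, h′(0) = -24, h′′(0) = -480, h′′′(0) = 1728.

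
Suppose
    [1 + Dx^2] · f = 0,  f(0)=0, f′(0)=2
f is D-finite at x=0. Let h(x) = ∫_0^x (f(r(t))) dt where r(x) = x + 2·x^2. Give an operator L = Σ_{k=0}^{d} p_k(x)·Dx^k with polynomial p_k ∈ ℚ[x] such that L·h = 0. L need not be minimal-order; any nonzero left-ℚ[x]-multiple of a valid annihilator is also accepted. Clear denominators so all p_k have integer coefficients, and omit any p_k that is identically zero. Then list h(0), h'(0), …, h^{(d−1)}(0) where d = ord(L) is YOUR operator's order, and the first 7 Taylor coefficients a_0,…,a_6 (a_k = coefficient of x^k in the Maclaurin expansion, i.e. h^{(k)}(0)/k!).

L = (1 + 12·x + 48·x^2 + 64·x^3)·Dx - 4·Dx^2 + (1 + 4·x)·Dx^3  (order 3).
h: a_k = 0, 0, 1, 4/3, -1/12, -2/5, -239/360, …
ICs: h(0) = 0, h′(0) = 0, h′′(0) = 2.

f: a_k = 0, 2, 0, -1/3, 0, 1/60, 0, …
f∘r: x↦r, Dx↦Dx/r' in L_f ⇒ L₀.
h=∫h₀ ⇒ L = L₀·Dx.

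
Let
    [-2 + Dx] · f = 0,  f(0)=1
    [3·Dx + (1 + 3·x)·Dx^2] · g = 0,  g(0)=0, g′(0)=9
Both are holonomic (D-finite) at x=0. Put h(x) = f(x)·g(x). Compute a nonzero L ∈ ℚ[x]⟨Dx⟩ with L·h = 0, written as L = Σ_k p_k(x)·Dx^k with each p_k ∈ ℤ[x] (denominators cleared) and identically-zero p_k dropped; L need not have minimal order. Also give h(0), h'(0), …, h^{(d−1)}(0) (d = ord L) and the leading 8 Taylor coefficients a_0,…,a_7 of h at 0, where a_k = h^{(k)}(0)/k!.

L = (-2 + 12·x) + (-1 - 12·x)·Dx + (1 + 3·x)·Dx^2  (order 2).
h: a_k = 0, 9, 9/2, 18, -87/4, 663/10, -165, 15193/35, …
ICs: h(0) = 0, h′(0) = 9.

f: a_k = 1, 2, 2, 4/3, 2/3, 4/15, 4/45, 8/315, …
g: a_k = 0, 9, -27/2, 27, -243/4, 729/5, -729/2, 6561/7, …
Product ⇒ symmetric product L₀, ord ≤ 2.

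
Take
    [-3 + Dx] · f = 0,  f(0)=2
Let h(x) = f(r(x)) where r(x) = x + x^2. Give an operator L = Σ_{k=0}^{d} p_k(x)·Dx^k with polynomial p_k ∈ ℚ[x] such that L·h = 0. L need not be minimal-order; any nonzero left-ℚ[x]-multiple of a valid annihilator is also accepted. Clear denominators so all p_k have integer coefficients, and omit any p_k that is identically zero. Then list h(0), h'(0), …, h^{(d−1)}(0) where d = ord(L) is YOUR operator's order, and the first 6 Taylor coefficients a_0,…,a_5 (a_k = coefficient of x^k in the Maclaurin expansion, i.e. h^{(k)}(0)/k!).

L = (-3 - 6·x) + Dx  (order 1).
h: a_k = 2, 6, 15, 27, 171/4, 1161/20, …
ICs: h(0) = 2.

f: a_k = 2, 6, 9, 9, 27/4, 81/20, …
Change of var in L_f (x↦r) gives L₀.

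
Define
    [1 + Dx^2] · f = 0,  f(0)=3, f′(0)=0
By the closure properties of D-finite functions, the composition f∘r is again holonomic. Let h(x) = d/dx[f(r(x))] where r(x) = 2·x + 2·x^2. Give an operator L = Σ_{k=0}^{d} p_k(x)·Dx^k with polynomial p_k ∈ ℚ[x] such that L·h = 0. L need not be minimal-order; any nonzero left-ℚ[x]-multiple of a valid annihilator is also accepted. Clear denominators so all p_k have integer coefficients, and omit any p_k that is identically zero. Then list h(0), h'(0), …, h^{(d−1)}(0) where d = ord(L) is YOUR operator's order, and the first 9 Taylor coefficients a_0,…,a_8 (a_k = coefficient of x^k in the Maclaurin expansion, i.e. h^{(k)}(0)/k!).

L = (16 + 32·x + 96·x^2 + 128·x^3 + 64·x^4) + (-6 - 12·x)·Dx + (1 + 4·x + 4·x^2)·Dx^2  (order 2).
h: a_k = 0, -12, -36, -16, 40, 352/5, 224/5, -1664/105, -1632/35, …
ICs: h(0) = 0, h′(0) = -12.

f: a_k = 3, 0, -3/2, 0, 1/8, 0, -1/240, 0, 1/13440, …
h₀=f(r): pull back L_f along r ⇒ L₀.
Differentiate: ansatz ord ≤ ord L₀ ⇒ L.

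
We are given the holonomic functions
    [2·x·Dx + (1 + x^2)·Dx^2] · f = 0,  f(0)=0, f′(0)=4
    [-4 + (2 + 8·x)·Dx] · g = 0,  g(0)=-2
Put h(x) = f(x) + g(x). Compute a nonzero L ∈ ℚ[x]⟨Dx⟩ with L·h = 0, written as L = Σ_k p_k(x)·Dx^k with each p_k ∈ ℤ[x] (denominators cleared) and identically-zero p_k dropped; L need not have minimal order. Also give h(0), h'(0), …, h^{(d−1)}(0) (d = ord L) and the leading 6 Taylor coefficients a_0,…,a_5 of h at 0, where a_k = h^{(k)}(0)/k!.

L = (-4 - 40·x + 12·x^2 + 24·x^3)·Dx + (-14 - 16·x - 50·x^2 + 48·x^3 + 84·x^4)·Dx^2 + (-2 - 6·x + 12·x^2 + 18·x^3 + 14·x^4 + 24·x^5)·Dx^3  (order 3).
h: a_k = -2, 0, 4, -28/3, 20, -276/5, …
ICs: h(0) = -2, h′(0) = 0, h′′(0) = 8.

f: a_k = 0, 4, 0, -4/3, 0, 4/5, …
g: a_k = -2, -4, 4, -8, 20, -56, …
L₀ := lclm(L_f,L_g); ord L₀ ≤ 2+1.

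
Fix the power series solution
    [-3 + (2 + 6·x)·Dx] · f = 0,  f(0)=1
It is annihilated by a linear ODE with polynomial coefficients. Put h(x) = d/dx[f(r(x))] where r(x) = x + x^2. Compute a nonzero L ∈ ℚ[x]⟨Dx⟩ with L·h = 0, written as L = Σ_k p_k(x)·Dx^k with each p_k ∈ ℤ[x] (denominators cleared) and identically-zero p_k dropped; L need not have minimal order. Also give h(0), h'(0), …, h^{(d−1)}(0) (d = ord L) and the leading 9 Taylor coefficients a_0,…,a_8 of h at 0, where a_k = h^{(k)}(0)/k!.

L = 1 + (-2 - 10·x - 18·x^2 - 12·x^3)·Dx  (order 1).
h: a_k = 3/2, 3/4, -27/16, 99/32, -1215/256, 2997/512, -9639/2048, -6237/4096, 1073817/65536, …
ICs: h(0) = 3/2.

f: a_k = 1, 3/2, -9/8, 27/16, -405/128, 1701/256, -15309/1024, 72171/2048, -2814669/32768, …
f∘r: x↦r, Dx↦Dx/r' in L_f ⇒ L₀.
h₀' ⇒ L via d/dx closure of L₀.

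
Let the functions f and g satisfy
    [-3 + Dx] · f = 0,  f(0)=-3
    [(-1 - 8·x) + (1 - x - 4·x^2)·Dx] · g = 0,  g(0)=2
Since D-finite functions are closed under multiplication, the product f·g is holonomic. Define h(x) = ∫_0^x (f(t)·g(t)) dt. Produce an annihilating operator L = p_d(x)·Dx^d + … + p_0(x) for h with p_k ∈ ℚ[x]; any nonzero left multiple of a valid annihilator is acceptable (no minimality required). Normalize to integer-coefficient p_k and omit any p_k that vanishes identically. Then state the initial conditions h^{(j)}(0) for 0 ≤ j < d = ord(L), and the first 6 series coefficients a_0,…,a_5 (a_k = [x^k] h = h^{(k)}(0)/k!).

L = (4 + 5·x - 12·x^2)·Dx + (-1 + x + 4·x^2)·Dx^2  (order 2).
h: a_k = 0, -6, -12, -25, -99/2, -2073/20, …
ICs: h(0) = 0, h′(0) = -6.

f: a_k = -3, -9, -27/2, -27/2, -81/8, -243/40, …
g: a_k = 2, 2, 10, 18, 58, 130, …
Sym-product of L_f,L_g gives L₀ (≤ ord 1).
h=∫₀ˣh₀: take L = L₀·Dx.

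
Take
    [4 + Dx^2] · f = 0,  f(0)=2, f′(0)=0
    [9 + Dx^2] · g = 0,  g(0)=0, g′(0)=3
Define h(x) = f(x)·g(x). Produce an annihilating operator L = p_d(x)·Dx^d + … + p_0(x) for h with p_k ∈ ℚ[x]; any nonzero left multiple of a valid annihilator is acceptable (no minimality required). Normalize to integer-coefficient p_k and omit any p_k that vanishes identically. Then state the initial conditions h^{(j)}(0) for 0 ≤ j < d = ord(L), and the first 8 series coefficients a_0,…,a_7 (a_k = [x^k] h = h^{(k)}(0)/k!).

L = 25 + 26·Dx^2 + Dx^4  (order 4).
h: a_k = 0, 6, 0, -21, 0, 521/20, 0, -13021/840, …
ICs: h(0) = 0, h′(0) = 6, h′′(0) = 0, h′′′(0) = -126.

f: a_k = 2, 0, -4, 0, 4/3, 0, -8/45, 0, …
g: a_k = 0, 3, 0, -9/2, 0, 81/40, 0, -243/560, …
Sym-product of L_f,L_g gives L₀ (≤ ord 4).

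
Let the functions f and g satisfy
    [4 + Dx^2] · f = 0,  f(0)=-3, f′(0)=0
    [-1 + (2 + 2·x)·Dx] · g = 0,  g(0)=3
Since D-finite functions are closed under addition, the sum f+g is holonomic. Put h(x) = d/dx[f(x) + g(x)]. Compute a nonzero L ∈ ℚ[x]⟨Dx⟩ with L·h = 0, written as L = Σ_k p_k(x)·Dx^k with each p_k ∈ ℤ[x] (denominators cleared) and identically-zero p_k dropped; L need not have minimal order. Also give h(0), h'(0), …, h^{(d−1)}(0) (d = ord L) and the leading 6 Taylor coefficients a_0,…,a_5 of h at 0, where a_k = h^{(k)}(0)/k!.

L = (-124 - 128·x - 64·x^2) + (-152 - 408·x - 384·x^2 - 128·x^3)·Dx + (-31 - 32·x - 16·x^2)·Dx^2 + (-38 - 102·x - 96·x^2 - 32·x^3)·Dx^3  (order 3).
h: a_k = 3/2, 45/4, 9/16, -271/32, 105/256, 3151/2560, …
ICs: h(0) = 3/2, h′(0) = 45/4, h′′(0) = 9/8.

f: a_k = -3, 0, 6, 0, -2, 0, …
g: a_k = 3, 3/2, -3/8, 3/16, -15/128, 21/256, …
Sum ⇒ L₀ = lclm(L_f,L_g) in ℚ(x)⟨Dx⟩.
h=h₀': d/dx-closure on L₀ ⇒ L.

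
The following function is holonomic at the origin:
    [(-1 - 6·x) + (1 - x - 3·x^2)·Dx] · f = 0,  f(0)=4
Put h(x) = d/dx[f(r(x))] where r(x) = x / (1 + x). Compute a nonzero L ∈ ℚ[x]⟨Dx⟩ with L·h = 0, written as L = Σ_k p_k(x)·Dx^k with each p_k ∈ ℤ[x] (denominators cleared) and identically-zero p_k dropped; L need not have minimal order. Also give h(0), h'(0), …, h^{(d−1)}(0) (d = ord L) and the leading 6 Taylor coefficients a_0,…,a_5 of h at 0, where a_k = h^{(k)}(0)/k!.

L = (6 + 18·x + 72·x^2 + 42·x^3) + (-1 - 9·x - 12·x^2 + 17·x^3 + 21·x^4)·Dx  (order 1).
h: a_k = 4, 24, 0, 144, -180, 864, …
ICs: h(0) = 4.

f: a_k = 4, 4, 16, 28, 76, 160, …
f∘r: x↦r, Dx↦Dx/r' in L_f ⇒ L₀.
Differentiate: ansatz ord ≤ ord L₀ ⇒ L.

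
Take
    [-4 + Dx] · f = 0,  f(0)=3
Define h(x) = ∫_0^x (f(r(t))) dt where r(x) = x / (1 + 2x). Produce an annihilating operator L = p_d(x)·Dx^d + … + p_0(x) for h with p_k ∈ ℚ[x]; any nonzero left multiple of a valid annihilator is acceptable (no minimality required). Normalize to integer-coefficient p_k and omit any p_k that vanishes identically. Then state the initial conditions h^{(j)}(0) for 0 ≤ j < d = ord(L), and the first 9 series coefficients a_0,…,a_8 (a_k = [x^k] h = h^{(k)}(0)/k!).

L = -4·Dx + (1 + 4·x + 4·x^2)·Dx^2  (order 2).
h: a_k = 0, 3, 6, 0, -4, 32/5, -32/5, 256/105, 160/21, …
ICs: h(0) = 0, h′(0) = 3.

f: a_k = 3, 12, 24, 32, 32, 128/5, 256/15, 1024/105, 512/105, …
f∘r: x↦r, Dx↦Dx/r' in L_f ⇒ L₀.
h=∫₀ˣh₀: take L = L₀·Dx.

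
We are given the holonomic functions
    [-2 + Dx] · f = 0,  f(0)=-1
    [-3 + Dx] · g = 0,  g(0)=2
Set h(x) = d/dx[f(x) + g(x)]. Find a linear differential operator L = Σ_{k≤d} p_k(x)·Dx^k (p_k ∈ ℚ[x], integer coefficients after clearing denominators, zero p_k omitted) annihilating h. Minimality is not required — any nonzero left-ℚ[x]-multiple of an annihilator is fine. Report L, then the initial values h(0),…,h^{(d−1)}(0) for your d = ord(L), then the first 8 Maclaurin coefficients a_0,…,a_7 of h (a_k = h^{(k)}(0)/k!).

f: a_k = -1, -2, -2, -4/3, -2/3, -4/15, -4/45, -8/315, …
g: a_k = 2, 6, 9, 9, 27/4, 81/20, 81/40, 243/280, …
Sum ⇒ L₀ = lclm(L_f,L_g) in ℚ(x)⟨Dx⟩.
h=h₀': d/dx-closure on L₀ ⇒ L.
L = 6 - 5·Dx + Dx^2  (order 2).
h: a_k = 4, 14, 23, 73/3, 227/12, 697/60, 2123/360, 919/360, …
ICs: h(0) = 4, h′(0) = 14.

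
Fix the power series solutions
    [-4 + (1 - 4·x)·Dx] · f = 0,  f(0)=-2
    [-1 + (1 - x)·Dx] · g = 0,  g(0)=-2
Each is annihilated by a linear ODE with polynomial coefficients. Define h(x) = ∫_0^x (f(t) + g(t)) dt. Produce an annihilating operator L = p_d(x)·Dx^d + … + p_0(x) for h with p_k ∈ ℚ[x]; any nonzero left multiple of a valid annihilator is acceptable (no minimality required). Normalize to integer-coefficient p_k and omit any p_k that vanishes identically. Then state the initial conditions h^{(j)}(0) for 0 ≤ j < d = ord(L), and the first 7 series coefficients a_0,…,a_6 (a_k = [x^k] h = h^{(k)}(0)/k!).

L = -8·Dx + (10 - 16·x)·Dx^2 + (-1 + 5·x - 4·x^2)·Dx^3  (order 3).
h: a_k = 0, -4, -5, -34/3, -65/2, -514/5, -1025/3, …
ICs: h(0) = 0, h′(0) = -4, h′′(0) = -10.

f: a_k = -2, -8, -32, -128, -512, -2048, -8192, …
g: a_k = -2, -2, -2, -2, -2, -2, -2, …
Sum ⇒ L₀ = lclm(L_f,L_g) in ℚ(x)⟨Dx⟩.
∫: right-multiply L₀ by Dx.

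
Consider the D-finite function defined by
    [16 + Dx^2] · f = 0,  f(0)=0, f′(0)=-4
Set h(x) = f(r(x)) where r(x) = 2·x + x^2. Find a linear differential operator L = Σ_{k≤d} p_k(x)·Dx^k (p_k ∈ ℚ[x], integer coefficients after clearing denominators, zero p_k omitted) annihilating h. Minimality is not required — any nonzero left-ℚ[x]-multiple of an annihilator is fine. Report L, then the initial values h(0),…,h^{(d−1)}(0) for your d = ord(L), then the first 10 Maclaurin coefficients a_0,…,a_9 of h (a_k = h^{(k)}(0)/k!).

L = (64 + 192·x + 192·x^2 + 64·x^3) - Dx + (1 + x)·Dx^2  (order 2).
h: a_k = 0, -8, -4, 256/3, 128, -3136/15, -672, -83968/315, 50176/45, 4902656/2835, …
ICs: h(0) = 0, h′(0) = -8.

f: a_k = 0, -4, 0, 32/3, 0, -128/15, 0, 1024/315, 0, -2048/2835, …
L₀ from L_f via x↦r, Dx↦r'^{-1}Dx.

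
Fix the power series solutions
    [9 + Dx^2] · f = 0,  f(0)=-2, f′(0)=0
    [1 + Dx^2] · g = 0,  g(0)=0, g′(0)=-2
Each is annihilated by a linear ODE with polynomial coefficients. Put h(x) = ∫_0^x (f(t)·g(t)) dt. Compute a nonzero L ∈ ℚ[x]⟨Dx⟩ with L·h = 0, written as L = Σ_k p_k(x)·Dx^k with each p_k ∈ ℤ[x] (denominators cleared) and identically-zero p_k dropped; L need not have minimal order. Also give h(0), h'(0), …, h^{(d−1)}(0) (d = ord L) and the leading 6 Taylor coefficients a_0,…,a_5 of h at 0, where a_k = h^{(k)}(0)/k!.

L = 64·Dx + 20·Dx^3 + Dx^5  (order 5).
h: a_k = 0, 0, 2, 0, -14/3, 0, …
ICs: h(0) = 0, h′(0) = 0, h′′(0) = 4, h′′′(0) = 0, h′′′′(0) = -112.

f: a_k = -2, 0, 9, 0, -27/4, 0, …
g: a_k = 0, -2, 0, 1/3, 0, -1/60, …
f·g: L₀ = L_f ⊗_s L_g, ord ≤ 2·2.
h=∫h₀ ⇒ L = L₀·Dx.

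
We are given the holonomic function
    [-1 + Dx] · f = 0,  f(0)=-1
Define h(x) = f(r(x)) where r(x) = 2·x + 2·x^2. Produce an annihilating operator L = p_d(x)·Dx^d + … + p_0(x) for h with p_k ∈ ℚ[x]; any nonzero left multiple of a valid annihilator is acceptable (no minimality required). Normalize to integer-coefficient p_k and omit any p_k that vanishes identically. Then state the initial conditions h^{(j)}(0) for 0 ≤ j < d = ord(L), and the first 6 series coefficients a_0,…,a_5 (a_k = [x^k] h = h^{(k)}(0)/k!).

L = (-2 - 4·x) + Dx  (order 1).
h: a_k = -1, -2, -4, -16/3, -20/3, -104/15, …
ICs: h(0) = -1.

f: a_k = -1, -1, -1/2, -1/6, -1/24, -1/120, …
h₀=f(r): pull back L_f along r ⇒ L₀.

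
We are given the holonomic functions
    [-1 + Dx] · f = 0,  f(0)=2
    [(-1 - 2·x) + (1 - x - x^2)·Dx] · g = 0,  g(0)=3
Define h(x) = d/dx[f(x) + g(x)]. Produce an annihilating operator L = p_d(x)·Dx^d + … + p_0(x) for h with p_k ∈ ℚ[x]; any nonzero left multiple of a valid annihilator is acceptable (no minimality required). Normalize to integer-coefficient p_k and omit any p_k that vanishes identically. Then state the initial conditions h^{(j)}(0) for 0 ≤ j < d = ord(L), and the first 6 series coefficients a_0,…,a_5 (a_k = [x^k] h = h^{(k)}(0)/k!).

L = (14 + 46·x + 40·x^2 + 36·x^3 + 6·x^4) + (-17 - 48·x - 41·x^2 - 24·x^3 + 5·x^4 + 2·x^5)·Dx + (3 + 2·x + x^2 - 12·x^3 - 11·x^4 - 2·x^5)·Dx^2  (order 2).
h: a_k = 5, 14, 28, 181/3, 1441/12, 14041/60, …
ICs: h(0) = 5, h′(0) = 14.

f: a_k = 2, 2, 1, 1/3, 1/12, 1/60, …
g: a_k = 3, 3, 6, 9, 15, 24, …
h₀=f+g: left-lcm gives L₀, ord ≤ 2.
Differentiate: ansatz ord ≤ ord L₀ ⇒ L.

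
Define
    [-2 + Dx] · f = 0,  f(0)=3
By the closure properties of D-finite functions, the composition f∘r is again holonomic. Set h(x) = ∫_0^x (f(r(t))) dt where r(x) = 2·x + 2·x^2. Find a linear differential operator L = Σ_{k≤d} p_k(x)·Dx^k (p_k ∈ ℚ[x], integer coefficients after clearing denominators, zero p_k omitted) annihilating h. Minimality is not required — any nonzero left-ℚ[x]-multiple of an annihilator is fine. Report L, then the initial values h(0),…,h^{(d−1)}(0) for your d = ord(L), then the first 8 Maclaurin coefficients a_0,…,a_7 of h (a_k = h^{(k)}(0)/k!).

f: a_k = 3, 6, 6, 4, 2, 4/5, 4/15, 8/105, …
Change of var in L_f (x↦r) gives L₀.
∫: right-multiply L₀ by Dx.
L = (-4 - 8·x)·Dx + Dx^2  (order 2).
h: a_k = 0, 3, 6, 12, 20, 152/5, 208/5, 5536/105, …
ICs: h(0) = 0, h′(0) = 3.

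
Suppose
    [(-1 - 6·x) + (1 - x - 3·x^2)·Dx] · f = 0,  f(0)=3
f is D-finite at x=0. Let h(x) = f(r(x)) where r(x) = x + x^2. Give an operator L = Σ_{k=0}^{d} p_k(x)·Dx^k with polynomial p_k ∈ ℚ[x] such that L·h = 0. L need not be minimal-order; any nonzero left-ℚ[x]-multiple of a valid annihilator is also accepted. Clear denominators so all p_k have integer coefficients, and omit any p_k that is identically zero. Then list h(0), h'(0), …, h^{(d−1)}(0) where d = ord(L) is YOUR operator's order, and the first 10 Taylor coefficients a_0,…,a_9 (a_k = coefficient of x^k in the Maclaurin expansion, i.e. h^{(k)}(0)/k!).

f: a_k = 3, 3, 12, 21, 57, 120, 291, 651, 1524, 3477, …
Change of var in L_f (x↦r) gives L₀.
L = (1 + 8·x + 18·x^2 + 12·x^3) + (-1 + x + 4·x^2 + 6·x^3 + 3·x^4)·Dx  (order 1).
h: a_k = 3, 3, 15, 45, 132, 411, 1254, 3825, 11703, 35760, …
ICs: h(0) = 3.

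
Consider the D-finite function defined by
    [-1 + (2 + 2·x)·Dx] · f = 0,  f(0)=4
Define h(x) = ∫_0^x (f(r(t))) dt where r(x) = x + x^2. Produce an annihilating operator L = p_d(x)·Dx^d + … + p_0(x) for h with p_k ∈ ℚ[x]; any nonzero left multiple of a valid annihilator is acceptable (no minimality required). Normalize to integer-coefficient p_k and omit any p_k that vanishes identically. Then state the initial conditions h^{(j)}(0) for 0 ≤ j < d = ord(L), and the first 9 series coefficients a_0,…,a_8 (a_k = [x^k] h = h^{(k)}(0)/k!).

L = (-1 - 2·x)·Dx + (2 + 2·x + 2·x^2)·Dx^2  (order 2).
h: a_k = 0, 4, 1, 1/2, -3/16, 3/160, 5/128, -57/1792, 21/4096, …
ICs: h(0) = 0, h′(0) = 4.

f: a_k = 4, 2, -1/2, 1/4, -5/32, 7/64, -21/256, 33/512, -429/8192, …
Substitute x→r, Dx→(1/r')Dx; clear ⇒ L₀.
Integrate: L := L₀·Dx.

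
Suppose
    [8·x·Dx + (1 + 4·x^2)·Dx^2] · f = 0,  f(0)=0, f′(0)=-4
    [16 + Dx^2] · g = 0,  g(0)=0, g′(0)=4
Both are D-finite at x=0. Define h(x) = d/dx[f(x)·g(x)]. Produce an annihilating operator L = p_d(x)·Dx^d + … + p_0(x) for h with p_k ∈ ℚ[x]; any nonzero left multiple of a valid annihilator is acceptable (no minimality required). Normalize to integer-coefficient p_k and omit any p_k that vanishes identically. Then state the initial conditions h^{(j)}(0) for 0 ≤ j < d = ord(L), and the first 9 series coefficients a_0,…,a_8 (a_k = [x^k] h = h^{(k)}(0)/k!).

f: a_k = 0, -4, 0, 16/3, 0, -64/5, 0, 256/7, 0, …
g: a_k = 0, 4, 0, -32/3, 0, 128/15, 0, -1024/315, 0, …
Sym-product of L_f,L_g gives L₀ (≤ ord 4).
Derive L from L₀ (diff closure).
L = (4096 + 58368·x^2 + 354304·x^4 + 983040·x^6 + 1867776·x^8 + 2621440·x^10 + 2097152·x^12) + (1984·x + 30208·x^3 + 158720·x^5 + 409600·x^7 + 655360·x^9 + 524288·x^11)·Dx + (336 + 5216·x^2 + 34560·x^4 + 114176·x^6 + 249856·x^8 + 360448·x^10 + 262144·x^12)·Dx^2 + (124·x + 1888·x^3 + 9920·x^5 + 25600·x^7 + 40960·x^9 + 32768·x^11)·Dx^3 + (5 + 98·x^2 + 776·x^4 + 3296·x^6 + 8320·x^8 + 12288·x^10 + 8192·x^12)·Dx^4  (order 4).
h: a_k = 0, -32, 0, 256, 0, -2560/3, 0, 8192/3, 0, …
ICs: h(0) = 0, h′(0) = -32, h′′(0) = 0, h′′′(0) = 1536.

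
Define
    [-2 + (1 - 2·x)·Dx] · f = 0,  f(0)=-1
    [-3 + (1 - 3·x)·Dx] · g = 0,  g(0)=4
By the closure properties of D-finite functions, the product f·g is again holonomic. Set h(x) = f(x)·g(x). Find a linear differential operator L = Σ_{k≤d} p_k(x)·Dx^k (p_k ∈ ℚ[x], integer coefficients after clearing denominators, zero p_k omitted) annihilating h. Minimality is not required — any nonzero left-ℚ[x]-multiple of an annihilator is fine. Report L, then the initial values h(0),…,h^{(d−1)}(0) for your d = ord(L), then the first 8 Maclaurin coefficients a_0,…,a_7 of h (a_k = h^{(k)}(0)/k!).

f: a_k = -1, -2, -4, -8, -16, -32, -64, -128, …
g: a_k = 4, 12, 36, 108, 324, 972, 2916, 8748, …
Sym-product of L_f,L_g gives L₀ (≤ ord 1).
L = (-5 + 12·x) + (1 - 5·x + 6·x^2)·Dx  (order 1).
h: a_k = -4, -20, -76, -260, -844, -2660, -8236, -25220, …
ICs: h(0) = -4.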